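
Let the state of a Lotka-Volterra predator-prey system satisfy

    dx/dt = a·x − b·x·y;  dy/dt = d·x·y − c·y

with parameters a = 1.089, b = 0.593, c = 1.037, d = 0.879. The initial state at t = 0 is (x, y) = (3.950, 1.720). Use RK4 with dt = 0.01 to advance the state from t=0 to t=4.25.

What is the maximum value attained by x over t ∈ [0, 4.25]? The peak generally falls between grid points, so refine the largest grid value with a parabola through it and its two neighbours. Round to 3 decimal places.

t=0.000: state=(3.950, 1.720)
step 1 (dt=0.01): k1=(0.273, 4.188), k2=(0.224, 4.241), k3=(0.223, 4.242), k4=(0.173, 4.295); state += dt/6·(k1+2k2+2k3+k4)
t=0.010: state=(3.952, 1.762)
t=0.020: state=(3.953, 1.806)
t=0.030: state=(3.954, 1.850)
continuing one RK4 step at a time; state shown every 20 steps (Δt=0.2):
t=0.200: state=(3.778, 2.777)
t=0.400: state=(3.117, 4.164)
t=0.600: state=(2.188, 5.400)
t=0.800: state=(1.375, 5.980)
t=1.000: state=(0.841, 5.882)
t=1.200: state=(0.535, 5.381)
t=1.400: state=(0.365, 4.726)
t=1.600: state=(0.270, 4.058)
t=1.800: state=(0.215, 3.440)
t=2.000: state=(0.184, 2.895)
t=2.200: state=(0.167, 2.426)
t=2.400: state=(0.159, 2.029)
t=2.600: state=(0.159, 1.695)
t=2.800: state=(0.164, 1.417)
t=3.000: state=(0.175, 1.187)
t=3.200: state=(0.192, 0.996)
t=3.400: state=(0.214, 0.839)
t=3.600: state=(0.242, 0.709)
t=3.800: state=(0.279, 0.604)
t=4.000: state=(0.325, 0.517)
t=4.200: state=(0.381, 0.447)
t=4.250: state=(0.397, 0.432)
largest grid value and its neighbours: x(0.020)=3.95346, x(0.030)=3.95366, x(0.040)=3.95279
parabola through these three points peaks at t≈0.027 with x≈3.95371

max x = 3.954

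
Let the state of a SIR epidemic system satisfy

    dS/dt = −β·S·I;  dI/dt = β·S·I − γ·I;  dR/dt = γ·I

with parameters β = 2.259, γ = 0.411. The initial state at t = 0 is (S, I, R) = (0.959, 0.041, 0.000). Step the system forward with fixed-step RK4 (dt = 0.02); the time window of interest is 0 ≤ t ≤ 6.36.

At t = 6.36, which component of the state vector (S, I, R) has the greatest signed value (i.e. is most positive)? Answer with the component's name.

largest component: R

t=0.000: state=(0.959, 0.041, 0.000)
step 1 (dt=0.02): k1=(-0.089, 0.072, 0.017), k2=(-0.090, 0.073, 0.017), k3=(-0.090, 0.073, 0.017), k4=(-0.092, 0.074, 0.017); state += dt/6·(k1+2k2+2k3+k4)
t=0.020: state=(0.957, 0.042, 0.000)
t=0.040: state=(0.955, 0.044, 0.001)
t=0.060: state=(0.953, 0.046, 0.001)
continuing one RK4 step at a time; state shown every 25 steps (Δt=0.5):
t=0.500: state=(0.891, 0.095, 0.013)
t=1.000: state=(0.759, 0.199, 0.043)
t=1.500: state=(0.560, 0.342, 0.098)
t=2.000: state=(0.353, 0.465, 0.182)
t=2.500: state=(0.202, 0.515, 0.284)
t=3.000: state=(0.113, 0.498, 0.389)
t=3.500: state=(0.066, 0.448, 0.486)
t=4.000: state=(0.041, 0.387, 0.572)
t=4.500: state=(0.028, 0.327, 0.645)
t=5.000: state=(0.020, 0.273, 0.707)
t=5.500: state=(0.015, 0.227, 0.758)
t=6.000: state=(0.012, 0.188, 0.801)
t=6.360: state=(0.010, 0.163, 0.827)
compare at T: S=0.010, I=0.163, R=0.827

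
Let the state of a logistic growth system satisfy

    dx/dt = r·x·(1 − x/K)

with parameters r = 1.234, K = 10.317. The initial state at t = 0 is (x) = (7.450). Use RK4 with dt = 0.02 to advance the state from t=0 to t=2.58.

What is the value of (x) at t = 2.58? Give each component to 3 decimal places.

t=0.000: state=(7.450)
step 1 (dt=0.02): k1=(2.555), k2=(2.541), k3=(2.541), k4=(2.527); state += dt/6·(k1+2k2+2k3+k4)
t=0.020: state=(7.501)
t=0.040: state=(7.551)
t=0.060: state=(7.601)
continuing one RK4 step at a time; state shown every 5 steps (Δt=0.1):
t=0.100: state=(7.698)
t=0.200: state=(7.932)
t=0.300: state=(8.151)
t=0.400: state=(8.354)
t=0.500: state=(8.543)
t=0.600: state=(8.717)
t=0.700: state=(8.877)
t=0.800: state=(9.023)
t=0.900: state=(9.156)
t=1.000: state=(9.278)
t=1.100: state=(9.387)
t=1.200: state=(9.487)
t=1.300: state=(9.576)
t=1.400: state=(9.657)
t=1.500: state=(9.729)
t=1.600: state=(9.794)
t=1.700: state=(9.852)
t=1.800: state=(9.904)
t=1.900: state=(9.950)
t=2.000: state=(9.991)
t=2.100: state=(10.028)
t=2.200: state=(10.061)
t=2.300: state=(10.090)
t=2.400: state=(10.116)
t=2.500: state=(10.139)
t=2.580: state=(10.155)

(x) = (10.155)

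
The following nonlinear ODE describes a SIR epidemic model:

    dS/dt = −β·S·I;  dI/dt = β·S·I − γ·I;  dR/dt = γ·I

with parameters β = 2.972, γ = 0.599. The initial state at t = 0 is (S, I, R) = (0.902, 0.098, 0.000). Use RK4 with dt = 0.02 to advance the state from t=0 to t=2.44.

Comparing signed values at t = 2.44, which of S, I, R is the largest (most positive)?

largest component: R

t=0.000: state=(0.902, 0.098, 0.000)
step 1 (dt=0.02): k1=(-0.263, 0.204, 0.059), k2=(-0.267, 0.207, 0.060), k3=(-0.267, 0.208, 0.060), k4=(-0.272, 0.211, 0.061); state += dt/6·(k1+2k2+2k3+k4)
t=0.020: state=(0.897, 0.102, 0.001)
t=0.040: state=(0.891, 0.106, 0.002)
t=0.060: state=(0.885, 0.111, 0.004)
continuing one RK4 step at a time; state shown every 5 steps (Δt=0.1):
t=0.100: state=(0.873, 0.120, 0.007)
t=0.200: state=(0.840, 0.146, 0.014)
t=0.300: state=(0.800, 0.176, 0.024)
t=0.400: state=(0.756, 0.208, 0.036)
t=0.500: state=(0.707, 0.244, 0.049)
t=0.600: state=(0.654, 0.281, 0.065)
t=0.700: state=(0.598, 0.319, 0.083)
t=0.800: state=(0.541, 0.356, 0.103)
t=0.900: state=(0.484, 0.390, 0.125)
t=1.000: state=(0.429, 0.421, 0.150)
t=1.100: state=(0.377, 0.447, 0.176)
t=1.200: state=(0.329, 0.468, 0.203)
t=1.300: state=(0.286, 0.483, 0.232)
t=1.400: state=(0.247, 0.492, 0.261)
t=1.500: state=(0.213, 0.496, 0.290)
t=1.600: state=(0.184, 0.496, 0.320)
t=1.700: state=(0.159, 0.491, 0.350)
t=1.800: state=(0.138, 0.483, 0.379)
t=1.900: state=(0.119, 0.473, 0.408)
t=2.000: state=(0.104, 0.460, 0.436)
t=2.100: state=(0.091, 0.446, 0.463)
t=2.200: state=(0.080, 0.431, 0.489)
t=2.300: state=(0.070, 0.415, 0.514)
t=2.400: state=(0.062, 0.399, 0.539)
t=2.440: state=(0.059, 0.392, 0.548)
compare at T: S=0.059, I=0.392, R=0.548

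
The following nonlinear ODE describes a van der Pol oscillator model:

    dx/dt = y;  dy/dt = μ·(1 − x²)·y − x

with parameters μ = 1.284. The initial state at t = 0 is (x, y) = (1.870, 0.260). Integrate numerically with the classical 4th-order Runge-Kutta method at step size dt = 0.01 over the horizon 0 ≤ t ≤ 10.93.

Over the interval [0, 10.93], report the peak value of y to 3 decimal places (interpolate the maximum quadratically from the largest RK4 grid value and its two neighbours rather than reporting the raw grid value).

t=0.000: state=(1.870, 0.260)
step 1 (dt=0.01): k1=(0.260, -2.704), k2=(0.246, -2.663), k3=(0.247, -2.664), k4=(0.233, -2.623); state += dt/6·(k1+2k2+2k3+k4)
t=0.010: state=(1.872, 0.233)
t=0.020: state=(1.875, 0.208)
t=0.030: state=(1.877, 0.182)
continuing one RK4 step at a time; state shown every 50 steps (Δt=0.5):
t=0.500: state=(1.788, -0.420)
t=1.000: state=(1.517, -0.648)
t=1.500: state=(1.129, -0.935)
t=2.000: state=(0.524, -1.584)
t=2.500: state=(-0.583, -2.872)
t=3.000: state=(-1.821, -1.326)
t=3.500: state=(-1.991, 0.233)
t=4.000: state=(-1.789, 0.516)
t=4.500: state=(-1.490, 0.688)
t=5.000: state=(-1.080, 0.987)
t=5.500: state=(-0.435, 1.704)
t=6.000: state=(0.745, 2.958)
t=6.500: state=(1.888, 1.019)
t=7.000: state=(1.978, -0.289)
t=7.500: state=(1.761, -0.534)
t=8.000: state=(1.453, -0.711)
t=8.500: state=(1.027, -1.035)
t=9.000: state=(0.342, -1.827)
t=9.500: state=(-0.902, -2.979)
t=10.000: state=(-1.935, -0.757)
t=10.500: state=(-1.961, 0.333)
t=10.930: state=(-1.770, 0.528)
largest grid value and its neighbours: y(6.030)=2.97755, y(6.040)=2.97975, y(6.050)=2.97970
parabola through these three points peaks at t≈6.045 with y≈2.98001

max y = 2.980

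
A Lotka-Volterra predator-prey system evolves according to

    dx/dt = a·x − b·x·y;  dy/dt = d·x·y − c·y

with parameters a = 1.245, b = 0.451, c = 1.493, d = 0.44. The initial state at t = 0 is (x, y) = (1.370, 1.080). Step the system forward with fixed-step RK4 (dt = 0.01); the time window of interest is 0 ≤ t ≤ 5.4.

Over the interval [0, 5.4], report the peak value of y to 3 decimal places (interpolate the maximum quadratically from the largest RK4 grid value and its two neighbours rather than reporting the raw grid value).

max y = 7.434

t=0.000: state=(1.370, 1.080)
step 1 (dt=0.01): k1=(1.038, -0.961), k2=(1.045, -0.955), k3=(1.045, -0.955), k4=(1.052, -0.948); state += dt/6·(k1+2k2+2k3+k4)
t=0.010: state=(1.380, 1.070)
t=0.020: state=(1.391, 1.061)
t=0.030: state=(1.402, 1.052)
continuing one RK4 step at a time; state shown every 20 steps (Δt=0.2):
t=0.200: state=(1.607, 0.913)
t=0.400: state=(1.909, 0.790)
t=0.600: state=(2.290, 0.705)
t=0.800: state=(2.764, 0.653)
t=1.000: state=(3.347, 0.633)
t=1.200: state=(4.053, 0.650)
t=1.400: state=(4.891, 0.714)
t=1.600: state=(5.851, 0.849)
t=1.800: state=(6.881, 1.102)
t=2.000: state=(7.842, 1.565)
t=2.200: state=(8.446, 2.387)
t=2.400: state=(8.259, 3.720)
t=2.600: state=(7.016, 5.444)
t=2.800: state=(5.130, 6.903)
t=3.000: state=(3.420, 7.434)
t=3.200: state=(2.270, 7.054)
t=3.400: state=(1.599, 6.187)
t=3.600: state=(1.228, 5.189)
t=3.800: state=(1.030, 4.248)
t=4.000: state=(0.935, 3.434)
t=4.200: state=(0.908, 2.762)
t=4.400: state=(0.931, 2.221)
t=4.600: state=(0.998, 1.793)
t=4.800: state=(1.106, 1.459)
t=5.000: state=(1.259, 1.200)
t=5.200: state=(1.463, 1.003)
t=5.400: state=(1.726, 0.856)
largest grid value and its neighbours: y(2.990)=7.43166, y(3.000)=7.43372, y(3.010)=7.43342
parabola through these three points peaks at t≈3.004 with y≈7.43388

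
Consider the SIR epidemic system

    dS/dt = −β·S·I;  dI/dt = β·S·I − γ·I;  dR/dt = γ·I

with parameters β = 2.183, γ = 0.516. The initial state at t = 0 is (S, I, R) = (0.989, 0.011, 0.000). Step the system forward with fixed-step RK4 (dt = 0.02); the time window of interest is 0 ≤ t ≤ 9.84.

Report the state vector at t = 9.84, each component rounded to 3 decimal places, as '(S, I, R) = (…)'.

t=0.000: state=(0.989, 0.011, 0.000)
step 1 (dt=0.02): k1=(-0.024, 0.018, 0.006), k2=(-0.024, 0.018, 0.006), k3=(-0.024, 0.018, 0.006), k4=(-0.025, 0.019, 0.006); state += dt/6·(k1+2k2+2k3+k4)
t=0.020: state=(0.989, 0.011, 0.000)
t=0.040: state=(0.988, 0.012, 0.000)
t=0.060: state=(0.988, 0.012, 0.000)
continuing one RK4 step at a time; state shown every 25 steps (Δt=0.5):
t=0.500: state=(0.971, 0.025, 0.004)
t=1.000: state=(0.932, 0.054, 0.014)
t=1.500: state=(0.854, 0.112, 0.035)
t=2.000: state=(0.721, 0.205, 0.075)
t=2.500: state=(0.542, 0.316, 0.142)
t=3.000: state=(0.366, 0.399, 0.235)
t=3.500: state=(0.232, 0.425, 0.343)
t=4.000: state=(0.147, 0.402, 0.450)
t=4.500: state=(0.097, 0.354, 0.548)
t=5.000: state=(0.068, 0.299, 0.633)
t=5.500: state=(0.051, 0.246, 0.703)
t=6.000: state=(0.040, 0.200, 0.760)
t=6.500: state=(0.033, 0.161, 0.807)
t=7.000: state=(0.028, 0.128, 0.844)
t=7.500: state=(0.025, 0.102, 0.874)
t=8.000: state=(0.022, 0.081, 0.897)
t=8.500: state=(0.021, 0.064, 0.916)
t=9.000: state=(0.019, 0.050, 0.930)
t=9.500: state=(0.018, 0.040, 0.942)
t=9.840: state=(0.018, 0.034, 0.948)

(S, I, R) = (0.018, 0.034, 0.948)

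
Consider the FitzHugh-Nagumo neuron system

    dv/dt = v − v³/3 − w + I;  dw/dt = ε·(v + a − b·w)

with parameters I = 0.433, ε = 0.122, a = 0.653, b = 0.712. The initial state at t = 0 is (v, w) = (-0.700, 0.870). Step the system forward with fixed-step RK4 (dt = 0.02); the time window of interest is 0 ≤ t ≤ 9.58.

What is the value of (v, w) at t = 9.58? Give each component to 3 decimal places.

(v, w) = (-1.201, -0.278)

t=0.000: state=(-0.700, 0.870)
step 1 (dt=0.02): k1=(-1.023, -0.081), k2=(-1.027, -0.082), k3=(-1.027, -0.082), k4=(-1.031, -0.084); state += dt/6·(k1+2k2+2k3+k4)
t=0.020: state=(-0.721, 0.868)
t=0.040: state=(-0.741, 0.867)
t=0.060: state=(-0.762, 0.865)
continuing one RK4 step at a time; state shown every 25 steps (Δt=0.5):
t=0.500: state=(-1.227, 0.814)
t=1.000: state=(-1.612, 0.733)
t=1.500: state=(-1.764, 0.639)
t=2.000: state=(-1.790, 0.544)
t=2.500: state=(-1.770, 0.454)
t=3.000: state=(-1.737, 0.369)
t=3.500: state=(-1.698, 0.289)
t=4.000: state=(-1.659, 0.216)
t=4.500: state=(-1.619, 0.148)
t=5.000: state=(-1.579, 0.085)
t=5.500: state=(-1.538, 0.027)
t=6.000: state=(-1.498, -0.025)
t=6.500: state=(-1.457, -0.073)
t=7.000: state=(-1.417, -0.117)
t=7.500: state=(-1.376, -0.157)
t=8.000: state=(-1.335, -0.192)
t=8.500: state=(-1.293, -0.223)
t=9.000: state=(-1.251, -0.251)
t=9.500: state=(-1.208, -0.274)
t=9.580: state=(-1.201, -0.278)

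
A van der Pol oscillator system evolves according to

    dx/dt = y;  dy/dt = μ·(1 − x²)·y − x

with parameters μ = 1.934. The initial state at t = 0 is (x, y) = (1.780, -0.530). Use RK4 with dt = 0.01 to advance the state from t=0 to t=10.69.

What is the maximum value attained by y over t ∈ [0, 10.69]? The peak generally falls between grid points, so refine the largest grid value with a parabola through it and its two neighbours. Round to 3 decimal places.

t=0.000: state=(1.780, -0.530)
step 1 (dt=0.01): k1=(-0.530, 0.443), k2=(-0.528, 0.426), k3=(-0.528, 0.427), k4=(-0.526, 0.411); state += dt/6·(k1+2k2+2k3+k4)
t=0.010: state=(1.775, -0.526)
t=0.020: state=(1.769, -0.522)
t=0.030: state=(1.764, -0.518)
continuing one RK4 step at a time; state shown every 50 steps (Δt=0.5):
t=0.500: state=(1.531, -0.516)
t=1.000: state=(1.237, -0.687)
t=1.500: state=(0.796, -1.163)
t=2.000: state=(-0.115, -2.802)
t=2.500: state=(-1.740, -2.074)
t=3.000: state=(-2.005, 0.192)
t=3.500: state=(-1.853, 0.362)
t=4.000: state=(-1.654, 0.439)
t=4.500: state=(-1.407, 0.563)
t=5.000: state=(-1.068, 0.833)
t=5.500: state=(-0.489, 1.648)
t=6.000: state=(0.852, 3.725)
t=6.500: state=(1.993, 0.433)
t=7.000: state=(1.947, -0.307)
t=7.500: state=(1.769, -0.394)
t=8.000: state=(1.551, -0.484)
t=8.500: state=(1.272, -0.654)
t=9.000: state=(0.858, -1.076)
t=9.500: state=(0.035, -2.513)
t=10.000: state=(-1.607, -2.632)
t=10.500: state=(-2.013, 0.132)
t=10.690: state=(-1.972, 0.275)
largest grid value and its neighbours: y(6.010)=3.73350, y(6.020)=3.73705, y(6.030)=3.73521
parabola through these three points peaks at t≈6.022 with y≈3.73711

max y = 3.737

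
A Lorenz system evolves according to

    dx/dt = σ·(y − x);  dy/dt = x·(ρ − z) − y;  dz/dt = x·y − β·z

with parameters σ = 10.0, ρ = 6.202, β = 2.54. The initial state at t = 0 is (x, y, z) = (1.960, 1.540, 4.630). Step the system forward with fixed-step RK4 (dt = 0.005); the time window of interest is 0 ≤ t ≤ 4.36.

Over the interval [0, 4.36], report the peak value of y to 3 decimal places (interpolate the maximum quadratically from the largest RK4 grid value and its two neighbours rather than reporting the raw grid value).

t=0.000: state=(1.960, 1.540, 4.630)
step 1 (dt=0.005): k1=(-4.200, 1.541, -8.742), k2=(-4.056, 1.563, -8.695), k3=(-4.060, 1.564, -8.695), k4=(-3.919, 1.586, -8.647); state += dt/6·(k1+2k2+2k3+k4)
t=0.005: state=(1.940, 1.548, 4.587)
t=0.010: state=(1.921, 1.556, 4.544)
t=0.015: state=(1.903, 1.564, 4.501)
continuing one RK4 step at a time; state shown every 40 steps (Δt=0.2):
t=0.200: state=(1.847, 2.024, 3.287)
t=0.400: state=(2.474, 2.910, 2.815)
t=0.600: state=(3.523, 4.101, 3.390)
t=0.800: state=(4.516, 4.838, 5.003)
t=1.000: state=(4.557, 4.284, 6.382)
t=1.200: state=(3.751, 3.324, 6.278)
t=1.400: state=(3.118, 2.936, 5.396)
t=1.600: state=(3.011, 3.072, 4.656)
t=1.800: state=(3.291, 3.490, 4.421)
t=2.000: state=(3.715, 3.914, 4.723)
t=2.200: state=(3.985, 4.037, 5.289)
t=2.400: state=(3.917, 3.810, 5.635)
t=2.600: state=(3.651, 3.517, 5.549)
t=2.800: state=(3.452, 3.396, 5.240)
t=3.000: state=(3.433, 3.466, 4.991)
t=3.200: state=(3.553, 3.629, 4.948)
t=3.400: state=(3.697, 3.755, 5.089)
t=3.600: state=(3.760, 3.762, 5.273)
t=3.800: state=(3.715, 3.674, 5.355)
t=4.000: state=(3.625, 3.583, 5.303)
t=4.200: state=(3.567, 3.554, 5.195)
t=4.360: state=(3.567, 3.579, 5.130)
largest grid value and its neighbours: y(0.810)=4.84172, y(0.815)=4.84221, y(0.820)=4.84176
parabola through these three points peaks at t≈0.815 with y≈4.84222

max y = 4.842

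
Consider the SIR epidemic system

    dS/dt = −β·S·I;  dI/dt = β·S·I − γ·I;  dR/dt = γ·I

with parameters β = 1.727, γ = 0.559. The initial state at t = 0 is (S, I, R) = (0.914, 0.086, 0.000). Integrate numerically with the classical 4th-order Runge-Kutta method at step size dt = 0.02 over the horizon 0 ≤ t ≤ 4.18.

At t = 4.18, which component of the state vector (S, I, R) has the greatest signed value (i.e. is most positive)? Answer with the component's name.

t=0.000: state=(0.914, 0.086, 0.000)
step 1 (dt=0.02): k1=(-0.136, 0.088, 0.048), k2=(-0.137, 0.088, 0.049), k3=(-0.137, 0.088, 0.049), k4=(-0.138, 0.089, 0.049); state += dt/6·(k1+2k2+2k3+k4)
t=0.020: state=(0.911, 0.088, 0.001)
t=0.040: state=(0.908, 0.090, 0.002)
t=0.060: state=(0.906, 0.091, 0.003)
continuing one RK4 step at a time; state shown every 10 steps (Δt=0.2):
t=0.200: state=(0.884, 0.105, 0.011)
t=0.400: state=(0.850, 0.127, 0.024)
t=0.600: state=(0.810, 0.151, 0.039)
t=0.800: state=(0.766, 0.177, 0.057)
t=1.000: state=(0.717, 0.205, 0.079)
t=1.200: state=(0.665, 0.232, 0.103)
t=1.400: state=(0.611, 0.259, 0.131)
t=1.600: state=(0.556, 0.283, 0.161)
t=1.800: state=(0.502, 0.304, 0.194)
t=2.000: state=(0.451, 0.320, 0.229)
t=2.200: state=(0.403, 0.332, 0.265)
t=2.400: state=(0.359, 0.339, 0.303)
t=2.600: state=(0.319, 0.340, 0.341)
t=2.800: state=(0.284, 0.338, 0.379)
t=3.000: state=(0.253, 0.331, 0.416)
t=3.200: state=(0.226, 0.322, 0.453)
t=3.400: state=(0.202, 0.310, 0.488)
t=3.600: state=(0.182, 0.296, 0.522)
t=3.800: state=(0.165, 0.281, 0.554)
t=4.000: state=(0.150, 0.265, 0.585)
t=4.180: state=(0.139, 0.251, 0.611)
compare at T: S=0.139, I=0.251, R=0.611

largest component: R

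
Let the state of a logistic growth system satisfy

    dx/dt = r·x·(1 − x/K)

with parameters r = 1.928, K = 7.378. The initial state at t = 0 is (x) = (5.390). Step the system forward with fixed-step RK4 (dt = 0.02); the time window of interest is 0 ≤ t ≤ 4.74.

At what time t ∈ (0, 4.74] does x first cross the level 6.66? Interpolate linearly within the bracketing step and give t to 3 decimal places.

t=0.000: state=(5.390)
step 1 (dt=0.02): k1=(2.800), k2=(2.775), k3=(2.775), k4=(2.750); state += dt/6·(k1+2k2+2k3+k4)
t=0.020: state=(5.446)
t=0.040: state=(5.500)
t=0.060: state=(5.553)
continuing one RK4 step at a time; state shown every 10 steps (Δt=0.2):
t=0.200: state=(5.899)
t=0.400: state=(6.303)
t=0.600: state=(6.611)
t=0.620: state=(6.637)
next step: t=0.640: state=(6.663) — x has crossed 6.66
linear interpolation between t=0.620 (6.63724) and t=0.640 (6.66254) → t≈0.638

t = 0.638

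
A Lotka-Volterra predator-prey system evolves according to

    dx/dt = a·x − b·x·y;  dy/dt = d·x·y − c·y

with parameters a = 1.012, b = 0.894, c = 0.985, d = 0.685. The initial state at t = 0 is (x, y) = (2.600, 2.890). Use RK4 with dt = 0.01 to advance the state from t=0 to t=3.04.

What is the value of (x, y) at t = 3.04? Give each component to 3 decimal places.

(x, y) = (0.375, 0.520)

t=0.000: state=(2.600, 2.890)
step 1 (dt=0.01): k1=(-4.086, 2.300), k2=(-4.081, 2.269), k3=(-4.080, 2.269), k4=(-4.074, 2.237); state += dt/6·(k1+2k2+2k3+k4)
t=0.010: state=(2.559, 2.913)
t=0.020: state=(2.519, 2.935)
t=0.030: state=(2.478, 2.956)
continuing one RK4 step at a time; state shown every 10 steps (Δt=0.1):
t=0.100: state=(2.201, 3.087)
t=0.200: state=(1.837, 3.211)
t=0.300: state=(1.521, 3.264)
t=0.400: state=(1.257, 3.252)
t=0.500: state=(1.043, 3.187)
t=0.600: state=(0.872, 3.084)
t=0.700: state=(0.736, 2.952)
t=0.800: state=(0.630, 2.803)
t=0.900: state=(0.546, 2.644)
t=1.000: state=(0.481, 2.482)
t=1.100: state=(0.429, 2.320)
t=1.200: state=(0.389, 2.162)
t=1.300: state=(0.357, 2.010)
t=1.400: state=(0.332, 1.864)
t=1.500: state=(0.313, 1.727)
t=1.600: state=(0.299, 1.598)
t=1.700: state=(0.288, 1.478)
t=1.800: state=(0.281, 1.365)
t=1.900: state=(0.276, 1.261)
t=2.000: state=(0.274, 1.165)
t=2.100: state=(0.274, 1.075)
t=2.200: state=(0.277, 0.993)
t=2.300: state=(0.281, 0.917)
t=2.400: state=(0.288, 0.848)
t=2.500: state=(0.296, 0.784)
t=2.600: state=(0.306, 0.725)
t=2.700: state=(0.318, 0.671)
t=2.800: state=(0.332, 0.622)
t=2.900: state=(0.349, 0.577)
t=3.000: state=(0.367, 0.536)
t=3.040: state=(0.375, 0.520)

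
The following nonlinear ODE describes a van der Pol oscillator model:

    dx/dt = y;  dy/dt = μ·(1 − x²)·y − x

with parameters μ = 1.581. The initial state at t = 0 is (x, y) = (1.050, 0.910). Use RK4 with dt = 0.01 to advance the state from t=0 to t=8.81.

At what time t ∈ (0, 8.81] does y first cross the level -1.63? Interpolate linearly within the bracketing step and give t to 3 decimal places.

t = 1.919

t=0.000: state=(1.050, 0.910)
step 1 (dt=0.01): k1=(0.910, -1.197), k2=(0.904, -1.215), k3=(0.904, -1.215), k4=(0.898, -1.232); state += dt/6·(k1+2k2+2k3+k4)
t=0.010: state=(1.059, 0.898)
t=0.020: state=(1.068, 0.885)
t=0.030: state=(1.077, 0.873)
continuing one RK4 step at a time; state shown every 50 steps (Δt=0.5):
t=0.500: state=(1.315, 0.132)
t=1.000: state=(1.228, -0.430)
t=1.500: state=(0.902, -0.898)
t=1.910: state=(0.407, -1.608)
next step: t=1.920: state=(0.391, -1.633) — y has crossed -1.63
linear interpolation between t=1.910 (-1.60756) and t=1.920 (-1.63309) → t≈1.919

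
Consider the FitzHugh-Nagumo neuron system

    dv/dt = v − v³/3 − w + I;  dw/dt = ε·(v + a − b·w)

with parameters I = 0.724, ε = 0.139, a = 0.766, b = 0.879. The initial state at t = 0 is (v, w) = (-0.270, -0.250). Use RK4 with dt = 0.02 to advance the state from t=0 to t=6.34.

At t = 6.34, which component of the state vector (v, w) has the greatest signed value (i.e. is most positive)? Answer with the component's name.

t=0.000: state=(-0.270, -0.250)
step 1 (dt=0.02): k1=(0.711, 0.099), k2=(0.716, 0.100), k3=(0.716, 0.100), k4=(0.722, 0.101); state += dt/6·(k1+2k2+2k3+k4)
t=0.020: state=(-0.256, -0.248)
t=0.040: state=(-0.241, -0.246)
t=0.060: state=(-0.226, -0.244)
continuing one RK4 step at a time; state shown every 25 steps (Δt=0.5):
t=0.500: state=(0.170, -0.188)
t=1.000: state=(0.816, -0.093)
t=1.500: state=(1.488, 0.044)
t=2.000: state=(1.823, 0.206)
t=2.500: state=(1.887, 0.372)
t=3.000: state=(1.860, 0.528)
t=3.500: state=(1.809, 0.672)
t=4.000: state=(1.751, 0.804)
t=4.500: state=(1.691, 0.924)
t=5.000: state=(1.630, 1.033)
t=5.500: state=(1.568, 1.131)
t=6.000: state=(1.506, 1.219)
t=6.340: state=(1.462, 1.274)
compare at T: v=1.462, w=1.274

largest component: v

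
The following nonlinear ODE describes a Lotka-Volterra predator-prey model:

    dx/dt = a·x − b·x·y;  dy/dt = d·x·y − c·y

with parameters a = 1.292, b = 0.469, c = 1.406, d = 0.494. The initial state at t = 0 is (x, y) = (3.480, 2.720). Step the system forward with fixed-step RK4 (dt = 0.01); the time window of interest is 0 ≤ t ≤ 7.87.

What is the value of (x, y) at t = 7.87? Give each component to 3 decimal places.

(x, y) = (2.599, 2.249)

t=0.000: state=(3.480, 2.720)
step 1 (dt=0.01): k1=(0.057, 0.852), k2=(0.050, 0.853), k3=(0.050, 0.853), k4=(0.043, 0.855); state += dt/6·(k1+2k2+2k3+k4)
t=0.010: state=(3.480, 2.729)
t=0.020: state=(3.481, 2.737)
t=0.030: state=(3.481, 2.746)
continuing one RK4 step at a time; state shown every 50 steps (Δt=0.5):
t=0.500: state=(3.335, 3.146)
t=1.000: state=(2.939, 3.390)
t=1.500: state=(2.544, 3.295)
t=2.000: state=(2.324, 2.963)
t=2.500: state=(2.314, 2.591)
t=3.000: state=(2.491, 2.314)
t=3.500: state=(2.809, 2.200)
t=4.000: state=(3.182, 2.283)
t=4.500: state=(3.448, 2.574)
t=5.000: state=(3.426, 3.000)
t=5.500: state=(3.094, 3.339)
t=6.000: state=(2.671, 3.366)
t=6.500: state=(2.379, 3.097)
t=7.000: state=(2.294, 2.719)
t=7.500: state=(2.408, 2.397)
t=7.870: state=(2.599, 2.249)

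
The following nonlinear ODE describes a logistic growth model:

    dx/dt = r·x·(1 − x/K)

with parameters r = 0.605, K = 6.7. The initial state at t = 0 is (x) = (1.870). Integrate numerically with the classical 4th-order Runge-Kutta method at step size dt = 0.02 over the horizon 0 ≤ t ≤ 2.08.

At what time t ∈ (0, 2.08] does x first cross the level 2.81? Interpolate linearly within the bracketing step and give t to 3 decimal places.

t=0.000: state=(1.870)
step 1 (dt=0.02): k1=(0.816), k2=(0.818), k3=(0.818), k4=(0.820); state += dt/6·(k1+2k2+2k3+k4)
t=0.020: state=(1.886)
t=0.040: state=(1.903)
t=0.060: state=(1.919)
continuing one RK4 step at a time; state shown every 5 steps (Δt=0.1):
t=0.100: state=(1.953)
t=0.200: state=(2.037)
t=0.300: state=(2.124)
t=0.400: state=(2.213)
t=0.500: state=(2.303)
t=0.600: state=(2.396)
t=0.700: state=(2.490)
t=0.800: state=(2.585)
t=0.900: state=(2.682)
t=1.000: state=(2.780)
t=1.020: state=(2.799)
next step: t=1.040: state=(2.819) — x has crossed 2.81
linear interpolation between t=1.020 (2.79927) and t=1.040 (2.81900) → t≈1.031

t = 1.031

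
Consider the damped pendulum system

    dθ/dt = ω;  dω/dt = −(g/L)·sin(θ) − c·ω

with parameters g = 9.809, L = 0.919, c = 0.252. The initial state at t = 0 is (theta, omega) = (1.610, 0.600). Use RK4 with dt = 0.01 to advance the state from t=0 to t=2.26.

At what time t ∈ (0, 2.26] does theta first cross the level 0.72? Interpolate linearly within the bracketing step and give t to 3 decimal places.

t = 0.480

t=0.000: state=(1.610, 0.600)
step 1 (dt=0.01): k1=(0.600, -10.817), k2=(0.546, -10.802), k3=(0.546, -10.802), k4=(0.492, -10.787); state += dt/6·(k1+2k2+2k3+k4)
t=0.010: state=(1.615, 0.492)
t=0.020: state=(1.620, 0.384)
t=0.030: state=(1.623, 0.277)
continuing one RK4 step at a time; state shown every 10 steps (Δt=0.1):
t=0.100: state=(1.616, -0.468)
t=0.200: state=(1.517, -1.509)
t=0.300: state=(1.316, -2.513)
t=0.400: state=(1.018, -3.419)
t=0.480: state=(0.720, -3.996)
next step: t=0.490: state=(0.680, -4.054) — theta has crossed 0.72
linear interpolation between t=0.480 (0.72018) and t=0.490 (0.67993) → t≈0.480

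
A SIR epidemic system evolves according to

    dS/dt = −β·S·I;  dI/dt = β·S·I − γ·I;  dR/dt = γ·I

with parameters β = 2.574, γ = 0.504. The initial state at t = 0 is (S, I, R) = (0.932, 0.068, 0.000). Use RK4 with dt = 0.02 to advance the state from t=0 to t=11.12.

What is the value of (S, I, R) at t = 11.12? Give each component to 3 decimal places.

(S, I, R) = (0.006, 0.009, 0.985)

t=0.000: state=(0.932, 0.068, 0.000)
step 1 (dt=0.02): k1=(-0.163, 0.129, 0.034), k2=(-0.166, 0.131, 0.035), k3=(-0.166, 0.131, 0.035), k4=(-0.169, 0.133, 0.036); state += dt/6·(k1+2k2+2k3+k4)
t=0.020: state=(0.929, 0.071, 0.001)
t=0.040: state=(0.925, 0.073, 0.001)
t=0.060: state=(0.922, 0.076, 0.002)
continuing one RK4 step at a time; state shown every 25 steps (Δt=0.5):
t=0.500: state=(0.809, 0.164, 0.028)
t=1.000: state=(0.596, 0.316, 0.088)
t=1.500: state=(0.360, 0.454, 0.186)
t=2.000: state=(0.193, 0.499, 0.308)
t=2.500: state=(0.103, 0.466, 0.431)
t=3.000: state=(0.059, 0.401, 0.540)
t=3.500: state=(0.037, 0.331, 0.632)
t=4.000: state=(0.025, 0.267, 0.708)
t=4.500: state=(0.018, 0.214, 0.768)
t=5.000: state=(0.014, 0.170, 0.816)
t=5.500: state=(0.012, 0.134, 0.854)
t=6.000: state=(0.010, 0.106, 0.884)
t=6.500: state=(0.009, 0.083, 0.908)
t=7.000: state=(0.008, 0.065, 0.926)
t=7.500: state=(0.008, 0.051, 0.941)
t=8.000: state=(0.007, 0.040, 0.953)
t=8.500: state=(0.007, 0.032, 0.962)
t=9.000: state=(0.007, 0.025, 0.969)
t=9.500: state=(0.006, 0.019, 0.974)
t=10.000: state=(0.006, 0.015, 0.978)
t=10.500: state=(0.006, 0.012, 0.982)
t=11.000: state=(0.006, 0.009, 0.985)
t=11.120: state=(0.006, 0.009, 0.985)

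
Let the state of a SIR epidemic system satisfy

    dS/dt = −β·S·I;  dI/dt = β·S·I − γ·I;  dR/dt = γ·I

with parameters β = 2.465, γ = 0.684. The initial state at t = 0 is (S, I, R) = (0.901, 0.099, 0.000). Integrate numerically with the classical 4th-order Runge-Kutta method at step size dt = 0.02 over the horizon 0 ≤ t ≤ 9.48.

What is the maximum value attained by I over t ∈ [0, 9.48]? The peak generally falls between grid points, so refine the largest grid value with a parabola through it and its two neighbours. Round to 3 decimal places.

max I = 0.396

t=0.000: state=(0.901, 0.099, 0.000)
step 1 (dt=0.02): k1=(-0.220, 0.152, 0.068), k2=(-0.223, 0.154, 0.069), k3=(-0.223, 0.154, 0.069), k4=(-0.226, 0.156, 0.070); state += dt/6·(k1+2k2+2k3+k4)
t=0.020: state=(0.897, 0.102, 0.001)
t=0.040: state=(0.892, 0.105, 0.003)
t=0.060: state=(0.887, 0.108, 0.004)
continuing one RK4 step at a time; state shown every 25 steps (Δt=0.5):
t=0.500: state=(0.754, 0.197, 0.049)
t=1.000: state=(0.550, 0.313, 0.137)
t=1.500: state=(0.355, 0.387, 0.258)
t=2.000: state=(0.219, 0.388, 0.393)
t=2.500: state=(0.139, 0.342, 0.519)
t=3.000: state=(0.095, 0.280, 0.625)
t=3.500: state=(0.070, 0.220, 0.710)
t=4.000: state=(0.055, 0.169, 0.777)
t=4.500: state=(0.046, 0.127, 0.827)
t=5.000: state=(0.040, 0.095, 0.865)
t=5.500: state=(0.036, 0.071, 0.893)
t=6.000: state=(0.033, 0.053, 0.914)
t=6.500: state=(0.032, 0.039, 0.929)
t=7.000: state=(0.030, 0.029, 0.941)
t=7.500: state=(0.029, 0.021, 0.949)
t=8.000: state=(0.029, 0.016, 0.956)
t=8.500: state=(0.028, 0.011, 0.960)
t=9.000: state=(0.028, 0.008, 0.964)
t=9.480: state=(0.028, 0.006, 0.966)
largest grid value and its neighbours: I(1.740)=0.39568, I(1.760)=0.39571, I(1.780)=0.39563
parabola through these three points peaks at t≈1.755 with I≈0.39571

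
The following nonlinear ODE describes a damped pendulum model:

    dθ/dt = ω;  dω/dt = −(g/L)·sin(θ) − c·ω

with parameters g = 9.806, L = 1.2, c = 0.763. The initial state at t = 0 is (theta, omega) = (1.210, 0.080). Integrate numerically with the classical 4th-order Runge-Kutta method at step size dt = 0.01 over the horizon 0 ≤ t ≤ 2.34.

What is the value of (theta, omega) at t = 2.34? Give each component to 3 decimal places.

(theta, omega) = (0.483, -0.002)

t=0.000: state=(1.210, 0.080)
step 1 (dt=0.01): k1=(0.080, -7.707), k2=(0.041, -7.678), k3=(0.042, -7.678), k4=(0.003, -7.649); state += dt/6·(k1+2k2+2k3+k4)
t=0.010: state=(1.210, 0.003)
t=0.020: state=(1.210, -0.073)
t=0.030: state=(1.209, -0.149)
continuing one RK4 step at a time; state shown every 10 steps (Δt=0.1):
t=0.100: state=(1.180, -0.659)
t=0.200: state=(1.081, -1.324)
t=0.300: state=(0.919, -1.890)
t=0.400: state=(0.707, -2.322)
t=0.500: state=(0.460, -2.585)
t=0.600: state=(0.197, -2.647)
t=0.700: state=(-0.062, -2.503)
t=0.800: state=(-0.298, -2.175)
t=0.900: state=(-0.493, -1.709)
t=1.000: state=(-0.637, -1.159)
t=1.100: state=(-0.724, -0.576)
t=1.200: state=(-0.752, -0.002)
t=1.300: state=(-0.725, 0.531)
t=1.400: state=(-0.649, 0.993)
t=1.500: state=(-0.530, 1.358)
t=1.600: state=(-0.381, 1.605)
t=1.700: state=(-0.214, 1.717)
t=1.800: state=(-0.042, 1.690)
t=1.900: state=(0.120, 1.533)
t=2.000: state=(0.261, 1.270)
t=2.100: state=(0.371, 0.929)
t=2.200: state=(0.445, 0.546)
t=2.300: state=(0.480, 0.152)
t=2.340: state=(0.483, -0.002)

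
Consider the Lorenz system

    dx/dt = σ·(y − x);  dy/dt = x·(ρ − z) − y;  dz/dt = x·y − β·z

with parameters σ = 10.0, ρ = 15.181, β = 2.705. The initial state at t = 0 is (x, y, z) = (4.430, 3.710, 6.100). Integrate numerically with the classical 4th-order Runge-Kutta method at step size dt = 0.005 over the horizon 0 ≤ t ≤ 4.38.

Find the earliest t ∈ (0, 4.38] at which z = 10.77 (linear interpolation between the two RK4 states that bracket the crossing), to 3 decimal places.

t = 0.204

t=0.000: state=(4.430, 3.710, 6.100)
step 1 (dt=0.005): k1=(-7.200, 36.519, -0.065), k2=(-6.107, 36.265, 0.271), k3=(-6.141, 36.287, 0.277), k4=(-5.079, 36.052, 0.615); state += dt/6·(k1+2k2+2k3+k4)
t=0.005: state=(4.399, 3.891, 6.101)
t=0.010: state=(4.379, 4.071, 6.106)
t=0.015: state=(4.368, 4.248, 6.114)
continuing one RK4 step at a time; state shown every 40 steps (Δt=0.2):
t=0.200: state=(7.812, 10.617, 10.557)
next step: t=0.205: state=(7.952, 10.740, 10.834) — z has crossed 10.77
linear interpolation between t=0.200 (10.55745) and t=0.205 (10.83368) → t≈0.204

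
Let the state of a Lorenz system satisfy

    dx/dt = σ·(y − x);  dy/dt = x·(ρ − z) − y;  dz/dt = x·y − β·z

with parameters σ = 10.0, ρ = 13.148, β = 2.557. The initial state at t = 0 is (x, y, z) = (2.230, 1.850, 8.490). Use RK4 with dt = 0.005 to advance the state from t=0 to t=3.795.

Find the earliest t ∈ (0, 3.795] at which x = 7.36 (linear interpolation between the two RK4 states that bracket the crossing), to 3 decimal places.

t = 0.443

t=0.000: state=(2.230, 1.850, 8.490)
step 1 (dt=0.005): k1=(-3.800, 8.537, -17.583), k2=(-3.492, 8.569, -17.441), k3=(-3.498, 8.572, -17.440), k4=(-3.196, 8.606, -17.298); state += dt/6·(k1+2k2+2k3+k4)
t=0.005: state=(2.213, 1.893, 8.403)
t=0.010: state=(2.198, 1.936, 8.317)
t=0.015: state=(2.186, 1.980, 8.233)
continuing one RK4 step at a time; state shown every 40 steps (Δt=0.2):
t=0.200: state=(3.132, 4.237, 6.289)
t=0.400: state=(6.508, 8.567, 8.864)
t=0.440: state=(7.305, 9.193, 10.348)
next step: t=0.445: state=(7.399, 9.246, 10.553) — x has crossed 7.36
linear interpolation between t=0.440 (7.30535) and t=0.445 (7.39873) → t≈0.443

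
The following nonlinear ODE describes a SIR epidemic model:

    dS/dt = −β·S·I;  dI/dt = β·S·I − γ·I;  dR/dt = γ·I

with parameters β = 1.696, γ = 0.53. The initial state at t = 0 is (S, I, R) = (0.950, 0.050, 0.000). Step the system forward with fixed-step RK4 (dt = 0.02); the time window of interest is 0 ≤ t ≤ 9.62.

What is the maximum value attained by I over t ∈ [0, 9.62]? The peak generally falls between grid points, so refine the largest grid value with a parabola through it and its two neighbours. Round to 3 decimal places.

max I = 0.340

t=0.000: state=(0.950, 0.050, 0.000)
step 1 (dt=0.02): k1=(-0.081, 0.054, 0.027), k2=(-0.081, 0.055, 0.027), k3=(-0.081, 0.055, 0.027), k4=(-0.082, 0.055, 0.027); state += dt/6·(k1+2k2+2k3+k4)
t=0.020: state=(0.948, 0.051, 0.001)
t=0.040: state=(0.947, 0.052, 0.001)
t=0.060: state=(0.945, 0.053, 0.002)
continuing one RK4 step at a time; state shown every 25 steps (Δt=0.5):
t=0.500: state=(0.898, 0.084, 0.017)
t=1.000: state=(0.820, 0.134, 0.046)
t=1.500: state=(0.713, 0.197, 0.090)
t=2.000: state=(0.586, 0.263, 0.151)
t=2.500: state=(0.458, 0.314, 0.228)
t=3.000: state=(0.347, 0.338, 0.315)
t=3.500: state=(0.260, 0.335, 0.405)
t=4.000: state=(0.198, 0.312, 0.491)
t=4.500: state=(0.154, 0.277, 0.569)
t=5.000: state=(0.124, 0.239, 0.637)
t=5.500: state=(0.103, 0.202, 0.696)
t=6.000: state=(0.088, 0.168, 0.745)
t=6.500: state=(0.077, 0.138, 0.785)
t=7.000: state=(0.069, 0.113, 0.818)
t=7.500: state=(0.064, 0.091, 0.845)
t=8.000: state=(0.059, 0.074, 0.867)
t=8.500: state=(0.056, 0.060, 0.884)
t=9.000: state=(0.054, 0.048, 0.899)
t=9.500: state=(0.052, 0.038, 0.910)
t=9.620: state=(0.051, 0.036, 0.912)
largest grid value and its neighbours: I(3.160)=0.34002, I(3.180)=0.34004, I(3.200)=0.34003
parabola through these three points peaks at t≈3.182 with I≈0.34004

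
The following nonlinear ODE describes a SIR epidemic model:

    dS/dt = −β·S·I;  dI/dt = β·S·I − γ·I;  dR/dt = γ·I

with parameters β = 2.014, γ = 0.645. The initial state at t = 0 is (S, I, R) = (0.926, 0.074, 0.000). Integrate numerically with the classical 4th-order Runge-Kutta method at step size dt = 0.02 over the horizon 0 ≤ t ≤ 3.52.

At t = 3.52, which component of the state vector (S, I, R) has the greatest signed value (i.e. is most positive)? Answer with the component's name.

t=0.000: state=(0.926, 0.074, 0.000)
step 1 (dt=0.02): k1=(-0.138, 0.090, 0.048), k2=(-0.139, 0.091, 0.048), k3=(-0.139, 0.091, 0.048), k4=(-0.141, 0.092, 0.049); state += dt/6·(k1+2k2+2k3+k4)
t=0.020: state=(0.923, 0.076, 0.001)
t=0.040: state=(0.920, 0.078, 0.002)
t=0.060: state=(0.917, 0.080, 0.003)
continuing one RK4 step at a time; state shown every 10 steps (Δt=0.2):
t=0.200: state=(0.895, 0.094, 0.011)
t=0.400: state=(0.858, 0.118, 0.024)
t=0.600: state=(0.814, 0.145, 0.041)
t=0.800: state=(0.763, 0.175, 0.062)
t=1.000: state=(0.707, 0.207, 0.086)
t=1.200: state=(0.646, 0.239, 0.115)
t=1.400: state=(0.584, 0.269, 0.148)
t=1.600: state=(0.521, 0.295, 0.184)
t=1.800: state=(0.461, 0.316, 0.224)
t=2.000: state=(0.404, 0.330, 0.265)
t=2.200: state=(0.353, 0.338, 0.309)
t=2.400: state=(0.308, 0.339, 0.352)
t=2.600: state=(0.269, 0.335, 0.396)
t=2.800: state=(0.235, 0.326, 0.439)
t=3.000: state=(0.207, 0.313, 0.480)
t=3.200: state=(0.183, 0.298, 0.519)
t=3.400: state=(0.163, 0.281, 0.557)
t=3.520: state=(0.152, 0.270, 0.578)
compare at T: S=0.152, I=0.270, R=0.578

largest component: R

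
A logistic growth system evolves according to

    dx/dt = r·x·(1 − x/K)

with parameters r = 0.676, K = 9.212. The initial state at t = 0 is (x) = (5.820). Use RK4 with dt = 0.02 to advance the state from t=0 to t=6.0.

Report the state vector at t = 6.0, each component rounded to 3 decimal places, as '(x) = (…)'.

t=0.000: state=(5.820)
step 1 (dt=0.02): k1=(1.449), k2=(1.446), k3=(1.446), k4=(1.443); state += dt/6·(k1+2k2+2k3+k4)
t=0.020: state=(5.849)
t=0.040: state=(5.878)
t=0.060: state=(5.906)
continuing one RK4 step at a time; state shown every 10 steps (Δt=0.2):
t=0.200: state=(6.104)
t=0.400: state=(6.376)
t=0.600: state=(6.635)
t=0.800: state=(6.878)
t=1.000: state=(7.106)
t=1.200: state=(7.317)
t=1.400: state=(7.513)
t=1.600: state=(7.692)
t=1.800: state=(7.856)
t=2.000: state=(8.005)
t=2.200: state=(8.140)
t=2.400: state=(8.261)
t=2.600: state=(8.371)
t=2.800: state=(8.468)
t=3.000: state=(8.556)
t=3.200: state=(8.634)
t=3.400: state=(8.703)
t=3.600: state=(8.764)
t=3.800: state=(8.818)
t=4.000: state=(8.866)
t=4.200: state=(8.908)
t=4.400: state=(8.946)
t=4.600: state=(8.979)
t=4.800: state=(9.007)
t=5.000: state=(9.033)
t=5.200: state=(9.055)
t=5.400: state=(9.075)
t=5.600: state=(9.092)
t=5.800: state=(9.107)
t=6.000: state=(9.120)

(x) = (9.120)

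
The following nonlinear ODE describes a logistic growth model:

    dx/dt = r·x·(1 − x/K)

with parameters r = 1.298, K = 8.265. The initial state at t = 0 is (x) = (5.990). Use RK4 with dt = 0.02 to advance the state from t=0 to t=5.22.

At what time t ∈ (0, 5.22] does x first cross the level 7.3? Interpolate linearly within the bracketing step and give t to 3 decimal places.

t=0.000: state=(5.990)
step 1 (dt=0.02): k1=(2.140), k2=(2.128), k3=(2.128), k4=(2.115); state += dt/6·(k1+2k2+2k3+k4)
t=0.020: state=(6.033)
t=0.040: state=(6.075)
t=0.060: state=(6.116)
continuing one RK4 step at a time; state shown every 10 steps (Δt=0.2):
t=0.200: state=(6.392)
t=0.400: state=(6.742)
t=0.600: state=(7.038)
t=0.800: state=(7.285)
next step: t=0.820: state=(7.308) — x has crossed 7.3
linear interpolation between t=0.800 (7.28542) and t=0.820 (7.30762) → t≈0.813

t = 0.813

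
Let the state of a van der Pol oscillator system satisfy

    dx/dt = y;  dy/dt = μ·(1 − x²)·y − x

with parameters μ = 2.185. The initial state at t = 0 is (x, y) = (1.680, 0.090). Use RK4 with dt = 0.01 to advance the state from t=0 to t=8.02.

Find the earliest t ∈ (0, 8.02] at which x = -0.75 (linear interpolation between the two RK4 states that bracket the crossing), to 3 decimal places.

t=0.000: state=(1.680, 0.090)
step 1 (dt=0.01): k1=(0.090, -2.038), k2=(0.080, -1.999), k3=(0.080, -1.999), k4=(0.070, -1.960); state += dt/6·(k1+2k2+2k3+k4)
t=0.010: state=(1.681, 0.070)
t=0.020: state=(1.681, 0.051)
t=0.030: state=(1.682, 0.032)
continuing one RK4 step at a time; state shown every 50 steps (Δt=0.5):
t=0.500: state=(1.579, -0.367)
t=1.000: state=(1.353, -0.535)
t=1.500: state=(1.023, -0.832)
t=2.000: state=(0.418, -1.807)
t=2.400: state=(-0.711, -3.930)
next step: t=2.410: state=(-0.751, -3.963) — x has crossed -0.75
linear interpolation between t=2.400 (-0.71137) and t=2.410 (-0.75084) → t≈2.410

t = 2.410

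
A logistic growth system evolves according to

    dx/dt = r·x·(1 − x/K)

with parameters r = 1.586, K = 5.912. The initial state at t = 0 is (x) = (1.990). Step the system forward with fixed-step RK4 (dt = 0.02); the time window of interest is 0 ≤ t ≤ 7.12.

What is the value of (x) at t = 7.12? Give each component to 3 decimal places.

(x) = (5.912)

t=0.000: state=(1.990)
step 1 (dt=0.02): k1=(2.094), k2=(2.105), k3=(2.105), k4=(2.115); state += dt/6·(k1+2k2+2k3+k4)
t=0.020: state=(2.032)
t=0.040: state=(2.075)
t=0.060: state=(2.118)
continuing one RK4 step at a time; state shown every 25 steps (Δt=0.5):
t=0.500: state=(3.125)
t=1.000: state=(4.212)
t=1.500: state=(4.999)
t=2.000: state=(5.461)
t=2.500: state=(5.699)
t=3.000: state=(5.814)
t=3.500: state=(5.867)
t=4.000: state=(5.892)
t=4.500: state=(5.903)
t=5.000: state=(5.908)
t=5.500: state=(5.910)
t=6.000: state=(5.911)
t=6.500: state=(5.912)
t=7.000: state=(5.912)
t=7.120: state=(5.912)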